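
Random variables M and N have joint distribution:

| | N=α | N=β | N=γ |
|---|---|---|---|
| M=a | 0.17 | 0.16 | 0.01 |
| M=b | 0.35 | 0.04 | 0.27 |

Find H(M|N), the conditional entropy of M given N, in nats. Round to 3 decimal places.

0.472 nats

Chain rule: H(M|N) = H(M,N) − H(N).
Marginals: p(M) = (0.3400, 0.6600), p(N) = (0.5200, 0.2000, 0.2800).
H(M,N) = 1.4902 nats; H(N) = 1.0184 nats.
H(M|N) = 1.4902 − 1.0184 = 0.472 nats.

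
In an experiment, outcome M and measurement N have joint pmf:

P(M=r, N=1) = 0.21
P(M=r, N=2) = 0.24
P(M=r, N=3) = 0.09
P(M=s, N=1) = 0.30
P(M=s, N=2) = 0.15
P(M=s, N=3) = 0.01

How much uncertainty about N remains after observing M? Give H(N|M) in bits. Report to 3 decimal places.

Marginals: p(M) = (0.5400, 0.4600), p(N) = (0.5100, 0.3900, 0.1000).
H(N|M) = Σ p(M) · H(N|M=·).
  M=r: p=0.5400, H(N|M=r) = 1.4807
  M=s: p=0.4600, H(N|M=s) = 1.0494
Weighted sum = 1.282 bits.

1.282 bits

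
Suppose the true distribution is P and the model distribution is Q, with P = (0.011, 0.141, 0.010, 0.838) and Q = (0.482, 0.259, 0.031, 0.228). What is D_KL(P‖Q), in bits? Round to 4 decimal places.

1.3737 bits

D(P‖Q) = Σ p·log₂(p/q).
  0.011·log₂(0.011/0.482) = -0.05999
  0.141·log₂(0.141/0.259) = -0.12369
  0.010·log₂(0.010/0.031) = -0.01632
  0.838·log₂(0.838/0.228) = 1.57369
D(P‖Q) = 1.3737 bits.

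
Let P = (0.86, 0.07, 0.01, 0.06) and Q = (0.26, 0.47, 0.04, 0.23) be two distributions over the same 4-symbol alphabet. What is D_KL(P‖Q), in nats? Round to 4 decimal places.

0.8010 nats

D(P‖Q) = Σ p·ln(p/q).
  0.86·ln(0.86/0.26) = 1.02878
  0.07·ln(0.07/0.47) = -0.13330
  0.01·ln(0.01/0.04) = -0.01386
  0.06·ln(0.06/0.23) = -0.08062
D(P‖Q) = 0.8010 nats.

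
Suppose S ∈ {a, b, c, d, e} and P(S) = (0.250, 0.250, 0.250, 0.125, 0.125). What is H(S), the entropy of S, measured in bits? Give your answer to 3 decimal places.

H(S) = −Σ p·log₂ p.
  −(0.250)·log₂(0.250) = 0.5000
  −(0.250)·log₂(0.250) = 0.5000
  −(0.250)·log₂(0.250) = 0.5000
  −(0.125)·log₂(0.125) = 0.3750
  −(0.125)·log₂(0.125) = 0.3750
Sum: 0.5000 + 0.5000 + 0.5000 + 0.3750 + 0.3750 = 2.250 bits.

2.250 bits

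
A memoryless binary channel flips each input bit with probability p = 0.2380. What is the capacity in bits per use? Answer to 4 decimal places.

0.2083 bits

Binary symmetric channel: C = 1 − h₂(ε) where h₂ is the binary entropy function.
h₂(0.2380) = −0.2380·log₂0.2380 − 0.7620·log₂0.7620 = 0.7917.
C = 1 − 0.7917 = 0.2083 bits per channel use.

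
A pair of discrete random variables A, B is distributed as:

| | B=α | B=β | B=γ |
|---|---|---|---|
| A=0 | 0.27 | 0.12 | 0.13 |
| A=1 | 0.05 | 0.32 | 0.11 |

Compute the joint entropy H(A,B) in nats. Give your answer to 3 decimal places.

1.630 nats

H(A,B) = −Σ p(x,y)·ln p(x,y) over all 6 cells.
  cell (0,α): −0.27·ln0.27 = 0.3535
  cell (0,β): −0.12·ln0.12 = 0.2544
  cell (0,γ): −0.13·ln0.13 = 0.2652
  cell (1,α): −0.05·ln0.05 = 0.1498
  cell (1,β): −0.32·ln0.32 = 0.3646
  cell (1,γ): −0.11·ln0.11 = 0.2428
Sum = 1.630 nats.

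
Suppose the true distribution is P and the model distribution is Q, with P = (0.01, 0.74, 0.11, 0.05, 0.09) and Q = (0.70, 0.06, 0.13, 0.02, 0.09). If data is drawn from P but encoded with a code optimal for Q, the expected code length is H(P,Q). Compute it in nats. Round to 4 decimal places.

2.7222 nats

H(P,Q) = −Σ p·ln q.
  −0.01·ln(0.70) = 0.00357
  −0.74·ln(0.06) = 2.08192
  −0.11·ln(0.13) = 0.22442
  −0.05·ln(0.02) = 0.19560
  −0.09·ln(0.09) = 0.21672
H(P,Q) = 2.7222 nats.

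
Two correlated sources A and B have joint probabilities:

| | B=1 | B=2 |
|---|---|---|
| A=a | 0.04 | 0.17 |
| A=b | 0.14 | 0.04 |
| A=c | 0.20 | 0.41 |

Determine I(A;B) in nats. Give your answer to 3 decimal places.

0.081 nats

Marginals: p(A) = (0.2100, 0.1800, 0.6100), p(B) = (0.3800, 0.6200).
I(A;B) = Σ p(x,y)·ln[p(x,y)/(p(x)p(y))].
  (a,1): 0.04·ln(0.5013) = -0.0276
  (a,2): 0.17·ln(1.3057) = 0.0453
  (b,1): 0.14·ln(2.0468) = 0.1003
  (b,2): 0.04·ln(0.3584) = -0.0410
  (c,1): 0.20·ln(0.8628) = -0.0295
  (c,2): 0.41·ln(1.0841) = 0.0331
Sum = 0.081 nats.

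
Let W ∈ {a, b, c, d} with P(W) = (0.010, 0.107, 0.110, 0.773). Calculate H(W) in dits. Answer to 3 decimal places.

H(W) = −Σ p·log₁₀ p.
  −(0.010)·log₁₀(0.010) = 0.0200
  −(0.107)·log₁₀(0.107) = 0.1039
  −(0.110)·log₁₀(0.110) = 0.1054
  −(0.773)·log₁₀(0.773) = 0.0864
Sum: 0.0200 + 0.1039 + 0.1054 + 0.0864 = 0.316 dits.

0.316 dits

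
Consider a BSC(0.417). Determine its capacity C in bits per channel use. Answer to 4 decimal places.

0.0200 bits

Binary symmetric channel: C = 1 − h₂(ε) where h₂ is the binary entropy function.
h₂(0.417) = −0.417·log₂0.417 − 0.583·log₂0.583 = 0.9800.
C = 1 − 0.9800 = 0.0200 bits per channel use.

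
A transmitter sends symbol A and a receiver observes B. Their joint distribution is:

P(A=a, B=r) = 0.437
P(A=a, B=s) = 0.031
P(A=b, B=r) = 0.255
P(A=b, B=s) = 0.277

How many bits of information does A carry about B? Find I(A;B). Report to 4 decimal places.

0.1949 bits

Marginals: p(A) = (0.4680, 0.5320), p(B) = (0.6920, 0.3080).
I(A;B) = H(A) + H(B) − H(A,B).
H(A) = 0.9970, H(B) = 0.8909, H(A,B) = 1.6930.
I(A;B) = 0.9970 + 0.8909 − 1.6930 = 0.1949 bits.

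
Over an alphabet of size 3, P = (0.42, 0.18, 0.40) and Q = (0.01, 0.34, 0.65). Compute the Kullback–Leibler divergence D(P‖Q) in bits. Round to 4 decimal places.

D(P‖Q) = Σ p·log₂(p/q).
  0.42·log₂(0.42/0.01) = 2.26477
  0.18·log₂(0.18/0.34) = -0.16516
  0.40·log₂(0.40/0.65) = -0.28018
D(P‖Q) = 1.8194 bits.

1.8194 bits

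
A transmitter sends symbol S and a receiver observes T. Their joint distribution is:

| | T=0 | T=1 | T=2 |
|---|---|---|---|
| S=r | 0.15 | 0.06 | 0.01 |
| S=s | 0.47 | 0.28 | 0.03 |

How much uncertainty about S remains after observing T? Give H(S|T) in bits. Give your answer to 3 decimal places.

Chain rule: H(S|T) = H(S,T) − H(T).
Marginals: p(S) = (0.2200, 0.7800), p(T) = (0.6200, 0.3400, 0.0400).
H(S,T) = 1.8985 bits; H(T) = 1.1425 bits.
H(S|T) = 1.8985 − 1.1425 = 0.756 bits.

0.756 bits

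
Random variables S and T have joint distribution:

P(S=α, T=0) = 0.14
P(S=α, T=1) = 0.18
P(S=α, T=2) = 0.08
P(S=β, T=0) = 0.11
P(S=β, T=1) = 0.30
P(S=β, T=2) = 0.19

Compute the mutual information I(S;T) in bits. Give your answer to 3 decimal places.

0.029 bits

Marginals: p(S) = (0.4000, 0.6000), p(T) = (0.2500, 0.4800, 0.2700).
I(S;T) = H(S) + H(T) − H(S,T).
H(S) = 0.9710, H(T) = 1.5183, H(S,T) = 2.4605.
I(S;T) = 0.9710 + 1.5183 − 2.4605 = 0.029 bits.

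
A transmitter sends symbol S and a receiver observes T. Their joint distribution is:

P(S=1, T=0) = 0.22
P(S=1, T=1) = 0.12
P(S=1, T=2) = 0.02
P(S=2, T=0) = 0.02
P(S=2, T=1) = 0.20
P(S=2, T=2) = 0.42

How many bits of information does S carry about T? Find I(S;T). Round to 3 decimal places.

Marginals: p(S) = (0.3600, 0.6400), p(T) = (0.2400, 0.3200, 0.4400).
I(S;T) = Σ p(x,y)·log₂[p(x,y)/(p(x)p(y))].
  (1,0): 0.22·log₂(2.5463) = 0.2966
  (1,1): 0.12·log₂(1.0417) = 0.0071
  (1,2): 0.02·log₂(0.1263) = -0.0597
  (2,0): 0.02·log₂(0.1302) = -0.0588
  (2,1): 0.20·log₂(0.9766) = -0.0068
  (2,2): 0.42·log₂(1.4915) = 0.2422
Sum = 0.421 bits.

0.421 bits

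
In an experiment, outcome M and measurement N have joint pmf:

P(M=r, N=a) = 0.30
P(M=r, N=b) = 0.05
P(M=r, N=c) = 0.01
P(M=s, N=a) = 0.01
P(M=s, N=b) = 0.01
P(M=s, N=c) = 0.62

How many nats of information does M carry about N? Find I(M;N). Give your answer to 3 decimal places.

Marginals: p(M) = (0.3600, 0.6400), p(N) = (0.3100, 0.0600, 0.6300).
I(M;N) = H(M) + H(N) − H(M,N).
H(M) = 0.6534, H(N) = 0.8230, H(M,N) = 0.9455.
I(M;N) = 0.6534 + 0.8230 − 0.9455 = 0.531 nats.

0.531 nats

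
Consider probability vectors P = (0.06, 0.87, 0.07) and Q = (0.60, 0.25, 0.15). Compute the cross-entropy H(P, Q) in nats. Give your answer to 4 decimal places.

1.3695 nats

H(P,Q) = −Σ p·ln q.
  −0.06·ln(0.60) = 0.03065
  −0.87·ln(0.25) = 1.20608
  −0.07·ln(0.15) = 0.13280
H(P,Q) = 1.3695 nats.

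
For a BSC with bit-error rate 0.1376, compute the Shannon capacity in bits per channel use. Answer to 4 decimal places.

0.4221 bits

Binary symmetric channel: C = 1 − h₂(ε) where h₂ is the binary entropy function.
h₂(0.1376) = −0.1376·log₂0.1376 − 0.8624·log₂0.8624 = 0.5779.
C = 1 − 0.5779 = 0.4221 bits per channel use.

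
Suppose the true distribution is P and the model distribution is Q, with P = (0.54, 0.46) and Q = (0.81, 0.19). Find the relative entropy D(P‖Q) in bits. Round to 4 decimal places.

0.2709 bits

D(P‖Q) = Σ p·log₂(p/q).
  0.54·log₂(0.54/0.81) = -0.31588
  0.46·log₂(0.46/0.19) = 0.58679
D(P‖Q) = 0.2709 bits.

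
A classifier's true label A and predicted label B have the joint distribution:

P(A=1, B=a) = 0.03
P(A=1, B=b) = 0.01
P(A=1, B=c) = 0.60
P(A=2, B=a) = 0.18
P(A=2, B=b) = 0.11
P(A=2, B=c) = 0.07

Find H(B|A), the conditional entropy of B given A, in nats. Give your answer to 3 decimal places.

0.542 nats

Marginals: p(A) = (0.6400, 0.3600), p(B) = (0.2100, 0.1200, 0.6700).
H(B|A) = Σ p(A) · H(B|A=·).
  A=1: p=0.6400, H(B|A=1) = 0.2689
  A=2: p=0.3600, H(B|A=2) = 1.0273
Weighted sum = 0.542 nats.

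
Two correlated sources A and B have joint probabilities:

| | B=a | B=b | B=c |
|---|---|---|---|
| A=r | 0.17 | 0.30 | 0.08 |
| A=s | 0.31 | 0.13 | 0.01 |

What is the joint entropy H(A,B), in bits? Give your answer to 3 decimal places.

H(A,B) = −Σ p(x,y)·log₂ p(x,y) over all 6 cells.
  cell (r,a): −0.17·log₂0.17 = 0.4346
  cell (r,b): −0.30·log₂0.30 = 0.5211
  cell (r,c): −0.08·log₂0.08 = 0.2915
  cell (s,a): −0.31·log₂0.31 = 0.5238
  cell (s,b): −0.13·log₂0.13 = 0.3826
  cell (s,c): −0.01·log₂0.01 = 0.0664
Sum = 2.220 bits.

2.220 bits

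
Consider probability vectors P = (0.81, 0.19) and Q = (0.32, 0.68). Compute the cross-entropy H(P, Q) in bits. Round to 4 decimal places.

1.4372 bits

H(P,Q) = −Σ p·log₂ q.
  −0.81·log₂(0.32) = 1.33152
  −0.19·log₂(0.68) = 0.10571
H(P,Q) = 1.4372 bits.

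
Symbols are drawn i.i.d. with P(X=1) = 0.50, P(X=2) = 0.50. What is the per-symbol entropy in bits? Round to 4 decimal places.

1.0000 bits

H(X) = −Σ p·log₂ p.
  −(0.50)·log₂(0.50) = 0.50000
  −(0.50)·log₂(0.50) = 0.50000
Sum: 0.50000 + 0.50000 = 1.0000 bits.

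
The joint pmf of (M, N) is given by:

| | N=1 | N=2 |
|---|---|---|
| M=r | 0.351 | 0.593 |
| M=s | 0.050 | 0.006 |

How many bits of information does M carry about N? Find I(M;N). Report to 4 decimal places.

Marginals: p(M) = (0.9440, 0.0560), p(N) = (0.4010, 0.5990).
I(M;N) = Σ p(x,y)·log₂[p(x,y)/(p(x)p(y))].
  (r,1): 0.351·log₂(0.9272) = -0.03826
  (r,2): 0.593·log₂(1.0487) = 0.04069
  (s,1): 0.050·log₂(2.2266) = 0.05774
  (s,2): 0.006·log₂(0.1789) = -0.01490
Sum = 0.0453 bits.

0.0453 bits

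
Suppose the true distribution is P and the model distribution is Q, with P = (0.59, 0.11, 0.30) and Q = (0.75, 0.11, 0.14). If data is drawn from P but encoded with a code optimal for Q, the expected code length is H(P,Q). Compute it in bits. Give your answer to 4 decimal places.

H(P,Q) = −Σ p·log₂ q.
  −0.59·log₂(0.75) = 0.24487
  −0.11·log₂(0.11) = 0.35029
  −0.30·log₂(0.14) = 0.85095
H(P,Q) = 1.4461 bits.

1.4461 bits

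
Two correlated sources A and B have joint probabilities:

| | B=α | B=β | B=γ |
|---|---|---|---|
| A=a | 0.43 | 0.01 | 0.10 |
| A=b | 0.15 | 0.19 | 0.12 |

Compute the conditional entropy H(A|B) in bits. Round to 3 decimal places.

0.754 bits

Marginals: p(A) = (0.5400, 0.4600), p(B) = (0.5800, 0.2000, 0.2200).
H(A|B) = Σ p(B) · H(A|B=·).
  B=α: p=0.5800, H(A|B=α) = 0.8247
  B=β: p=0.2000, H(A|B=β) = 0.2864
  B=γ: p=0.2200, H(A|B=γ) = 0.9940
Weighted sum = 0.754 bits.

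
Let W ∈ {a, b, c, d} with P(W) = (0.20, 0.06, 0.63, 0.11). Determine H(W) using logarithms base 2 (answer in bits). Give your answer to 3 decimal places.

H(W) = −Σ p·log₂ p.
  −(0.20)·log₂(0.20) = 0.4644
  −(0.06)·log₂(0.06) = 0.2435
  −(0.63)·log₂(0.63) = 0.4199
  −(0.11)·log₂(0.11) = 0.3503
Sum: 0.4644 + 0.2435 + 0.4199 + 0.3503 = 1.478 bits.

1.478 bits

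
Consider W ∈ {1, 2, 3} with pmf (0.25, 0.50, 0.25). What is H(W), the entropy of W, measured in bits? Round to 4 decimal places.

1.5000 bits

H(W) = −Σ p·log₂ p.
  −(0.25)·log₂(0.25) = 0.50000
  −(0.50)·log₂(0.50) = 0.50000
  −(0.25)·log₂(0.25) = 0.50000
Sum: 0.50000 + 0.50000 + 0.50000 = 1.5000 bits.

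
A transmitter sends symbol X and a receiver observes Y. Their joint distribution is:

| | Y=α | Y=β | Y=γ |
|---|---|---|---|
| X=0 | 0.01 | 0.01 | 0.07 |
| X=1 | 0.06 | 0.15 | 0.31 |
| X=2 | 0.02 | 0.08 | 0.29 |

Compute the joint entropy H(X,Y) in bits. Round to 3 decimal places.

H(X,Y) = −Σ p(x,y)·log₂ p(x,y) over all 9 cells.
  cell (0,α): −0.01·log₂0.01 = 0.0664
  cell (0,β): −0.01·log₂0.01 = 0.0664
  cell (0,γ): −0.07·log₂0.07 = 0.2686
  cell (1,α): −0.06·log₂0.06 = 0.2435
  cell (1,β): −0.15·log₂0.15 = 0.4105
  cell (1,γ): −0.31·log₂0.31 = 0.5238
  cell (2,α): −0.02·log₂0.02 = 0.1129
  cell (2,β): −0.08·log₂0.08 = 0.2915
  cell (2,γ): −0.29·log₂0.29 = 0.5179
Sum = 2.502 bits.

2.502 bits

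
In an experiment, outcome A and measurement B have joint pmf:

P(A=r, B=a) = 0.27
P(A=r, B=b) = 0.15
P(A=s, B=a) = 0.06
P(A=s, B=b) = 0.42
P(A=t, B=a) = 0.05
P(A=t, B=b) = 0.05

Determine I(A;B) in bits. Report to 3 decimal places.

0.202 bits

Marginals: p(A) = (0.4200, 0.4800, 0.1000), p(B) = (0.3800, 0.6200).
I(A;B) = H(A) + H(B) − H(A,B).
H(A) = 1.3661, H(B) = 0.9580, H(A,B) = 2.1219.
I(A;B) = 1.3661 + 0.9580 − 2.1219 = 0.202 bits.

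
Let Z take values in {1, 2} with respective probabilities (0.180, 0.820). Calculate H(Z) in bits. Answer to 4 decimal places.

0.6801 bits

H(Z) = −Σ p·log₂ p.
  −(0.180)·log₂(0.180) = 0.44531
  −(0.820)·log₂(0.820) = 0.23477
Sum: 0.44531 + 0.23477 = 0.6801 bits.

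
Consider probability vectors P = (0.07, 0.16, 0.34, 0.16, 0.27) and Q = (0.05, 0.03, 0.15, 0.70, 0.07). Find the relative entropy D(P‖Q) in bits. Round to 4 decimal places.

D(P‖Q) = Σ p·log₂(p/q).
  0.07·log₂(0.07/0.05) = 0.03398
  0.16·log₂(0.16/0.03) = 0.38641
  0.34·log₂(0.34/0.15) = 0.40139
  0.16·log₂(0.16/0.70) = -0.34069
  0.27·log₂(0.27/0.07) = 0.52583
D(P‖Q) = 1.0069 bits.

1.0069 bits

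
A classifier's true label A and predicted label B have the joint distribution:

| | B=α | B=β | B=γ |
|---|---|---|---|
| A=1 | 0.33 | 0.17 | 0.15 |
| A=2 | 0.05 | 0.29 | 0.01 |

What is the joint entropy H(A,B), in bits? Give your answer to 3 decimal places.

H(A,B) = −Σ p(x,y)·log₂ p(x,y) over all 6 cells.
  cell (1,α): −0.33·log₂0.33 = 0.5278
  cell (1,β): −0.17·log₂0.17 = 0.4346
  cell (1,γ): −0.15·log₂0.15 = 0.4105
  cell (2,α): −0.05·log₂0.05 = 0.2161
  cell (2,β): −0.29·log₂0.29 = 0.5179
  cell (2,γ): −0.01·log₂0.01 = 0.0664
Sum = 2.173 bits.

2.173 bits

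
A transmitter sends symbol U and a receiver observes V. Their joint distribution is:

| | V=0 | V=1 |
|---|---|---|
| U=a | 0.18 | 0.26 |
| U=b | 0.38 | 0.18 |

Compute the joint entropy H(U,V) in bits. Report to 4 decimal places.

H(U,V) = −Σ p(x,y)·log₂ p(x,y) over all 4 cells.
  cell (a,0): −0.18·log₂0.18 = 0.44531
  cell (a,1): −0.26·log₂0.26 = 0.50529
  cell (b,0): −0.38·log₂0.38 = 0.53045
  cell (b,1): −0.18·log₂0.18 = 0.44531
Sum = 1.9264 bits.

1.9264 bits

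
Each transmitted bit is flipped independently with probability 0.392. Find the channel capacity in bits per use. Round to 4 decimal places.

Binary symmetric channel: C = 1 − h₂(ε) where h₂ is the binary entropy function.
h₂(0.392) = −0.392·log₂0.392 − 0.608·log₂0.608 = 0.9661.
C = 1 − 0.9661 = 0.0339 bits per channel use.

0.0339 bits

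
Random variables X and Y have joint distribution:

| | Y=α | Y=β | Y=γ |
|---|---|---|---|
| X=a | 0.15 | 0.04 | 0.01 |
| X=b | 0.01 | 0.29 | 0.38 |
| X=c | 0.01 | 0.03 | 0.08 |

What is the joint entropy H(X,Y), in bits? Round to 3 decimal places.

2.287 bits

H(X,Y) = −Σ p(x,y)·log₂ p(x,y) over all 9 cells.
  cell (a,α): −0.15·log₂0.15 = 0.4105
  cell (a,β): −0.04·log₂0.04 = 0.1858
  cell (a,γ): −0.01·log₂0.01 = 0.0664
  cell (b,α): −0.01·log₂0.01 = 0.0664
  cell (b,β): −0.29·log₂0.29 = 0.5179
  cell (b,γ): −0.38·log₂0.38 = 0.5305
  cell (c,α): −0.01·log₂0.01 = 0.0664
  cell (c,β): −0.03·log₂0.03 = 0.1518
  cell (c,γ): −0.08·log₂0.08 = 0.2915
Sum = 2.287 bits.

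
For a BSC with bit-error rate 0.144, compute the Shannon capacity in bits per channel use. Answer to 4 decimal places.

Binary symmetric channel: C = 1 − h₂(ε) where h₂ is the binary entropy function.
h₂(0.144) = −0.144·log₂0.144 − 0.856·log₂0.856 = 0.5946.
C = 1 − 0.5946 = 0.4054 bits per channel use.

0.4054 bits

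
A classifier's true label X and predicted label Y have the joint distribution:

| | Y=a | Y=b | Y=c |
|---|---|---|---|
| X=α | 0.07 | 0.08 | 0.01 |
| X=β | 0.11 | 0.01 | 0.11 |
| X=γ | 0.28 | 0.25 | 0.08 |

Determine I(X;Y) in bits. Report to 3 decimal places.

Marginals: p(X) = (0.1600, 0.2300, 0.6100), p(Y) = (0.4600, 0.3400, 0.2000).
I(X;Y) = H(X) + H(Y) − H(X,Y).
H(X) = 1.3457, H(Y) = 1.5089, H(X,Y) = 2.6992.
I(X;Y) = 1.3457 + 1.5089 − 2.6992 = 0.155 bits.

0.155 bits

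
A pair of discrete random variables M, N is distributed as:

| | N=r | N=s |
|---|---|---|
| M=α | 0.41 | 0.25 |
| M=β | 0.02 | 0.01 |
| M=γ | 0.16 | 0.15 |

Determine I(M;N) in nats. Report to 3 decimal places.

0.005 nats

Marginals: p(M) = (0.6600, 0.0300, 0.3100), p(N) = (0.5900, 0.4100).
I(M;N) = H(M) + H(N) − H(M,N).
H(M) = 0.7425, H(N) = 0.6769, H(M,N) = 1.4142.
I(M;N) = 0.7425 + 0.6769 − 1.4142 = 0.005 nats.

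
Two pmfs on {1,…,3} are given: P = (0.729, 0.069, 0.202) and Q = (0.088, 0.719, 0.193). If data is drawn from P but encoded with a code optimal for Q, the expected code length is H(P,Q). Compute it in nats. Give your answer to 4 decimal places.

2.1268 nats

H(P,Q) = −Σ p·ln q.
  −0.729·ln(0.088) = 1.77178
  −0.069·ln(0.719) = 0.02276
  −0.202·ln(0.193) = 0.33230
H(P,Q) = 2.1268 nats.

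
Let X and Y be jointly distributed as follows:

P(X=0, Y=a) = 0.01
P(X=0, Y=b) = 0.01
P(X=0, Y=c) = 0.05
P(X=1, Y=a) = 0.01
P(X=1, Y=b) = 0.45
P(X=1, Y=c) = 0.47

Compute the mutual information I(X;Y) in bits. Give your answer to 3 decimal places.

0.039 bits

Marginals: p(X) = (0.0700, 0.9300), p(Y) = (0.0200, 0.4600, 0.5200).
I(X;Y) = Σ p(x,y)·log₂[p(x,y)/(p(x)p(y))].
  (0,a): 0.01·log₂(7.1429) = 0.0284
  (0,b): 0.01·log₂(0.3106) = -0.0169
  (0,c): 0.05·log₂(1.3736) = 0.0229
  (1,a): 0.01·log₂(0.5376) = -0.0090
  (1,b): 0.45·log₂(1.0519) = 0.0328
  (1,c): 0.47·log₂(0.9719) = -0.0193
Sum = 0.039 bits.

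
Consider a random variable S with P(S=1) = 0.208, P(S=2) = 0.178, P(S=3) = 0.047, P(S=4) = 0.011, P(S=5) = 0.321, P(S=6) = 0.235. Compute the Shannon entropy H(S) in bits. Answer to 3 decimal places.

H(S) = −Σ p·log₂ p.
  −(0.208)·log₂(0.208) = 0.4712
  −(0.178)·log₂(0.178) = 0.4432
  −(0.047)·log₂(0.047) = 0.2073
  −(0.011)·log₂(0.011) = 0.0716
  −(0.321)·log₂(0.321) = 0.5262
  −(0.235)·log₂(0.235) = 0.4910
Sum: 0.4712 + 0.4432 + 0.2073 + 0.0716 + 0.5262 + 0.4910 = 2.211 bits.

2.211 bits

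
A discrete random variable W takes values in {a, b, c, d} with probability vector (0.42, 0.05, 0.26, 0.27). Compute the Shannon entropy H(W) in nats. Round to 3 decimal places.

H(W) = −Σ p·ln p.
  −(0.42)·ln(0.42) = 0.3644
  −(0.05)·ln(0.05) = 0.1498
  −(0.26)·ln(0.26) = 0.3502
  −(0.27)·ln(0.27) = 0.3535
Sum: 0.3644 + 0.1498 + 0.3502 + 0.3535 = 1.218 nats.

1.218 nats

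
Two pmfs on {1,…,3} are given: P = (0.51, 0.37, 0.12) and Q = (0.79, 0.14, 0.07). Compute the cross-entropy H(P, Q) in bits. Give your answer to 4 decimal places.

H(P,Q) = −Σ p·log₂ q.
  −0.51·log₂(0.79) = 0.17344
  −0.37·log₂(0.14) = 1.04951
  −0.12·log₂(0.07) = 0.46038
H(P,Q) = 1.6833 bits.

1.6833 bits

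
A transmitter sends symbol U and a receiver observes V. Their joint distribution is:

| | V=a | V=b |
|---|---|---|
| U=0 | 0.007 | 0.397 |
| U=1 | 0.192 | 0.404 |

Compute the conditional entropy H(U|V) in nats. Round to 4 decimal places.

Chain rule: H(U|V) = H(U,V) − H(V).
Marginals: p(U) = (0.4040, 0.5960), p(V) = (0.1990, 0.8010).
H(U,V) = 1.0845 nats; H(V) = 0.4990 nats.
H(U|V) = 1.0845 − 0.4990 = 0.5855 nats.

0.5855 nats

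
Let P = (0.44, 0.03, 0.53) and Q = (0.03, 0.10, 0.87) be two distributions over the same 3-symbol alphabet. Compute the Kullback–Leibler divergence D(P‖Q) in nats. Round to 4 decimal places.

0.8829 nats

D(P‖Q) = Σ p·ln(p/q).
  0.44·ln(0.44/0.03) = 1.18165
  0.03·ln(0.03/0.10) = -0.03612
  0.53·ln(0.53/0.87) = -0.26268
D(P‖Q) = 0.8829 nats.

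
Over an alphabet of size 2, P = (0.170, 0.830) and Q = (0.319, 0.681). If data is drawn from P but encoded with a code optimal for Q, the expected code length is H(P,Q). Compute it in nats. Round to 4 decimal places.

H(P,Q) = −Σ p·ln q.
  −0.170·ln(0.319) = 0.19424
  −0.830·ln(0.681) = 0.31888
H(P,Q) = 0.5131 nats.

0.5131 nats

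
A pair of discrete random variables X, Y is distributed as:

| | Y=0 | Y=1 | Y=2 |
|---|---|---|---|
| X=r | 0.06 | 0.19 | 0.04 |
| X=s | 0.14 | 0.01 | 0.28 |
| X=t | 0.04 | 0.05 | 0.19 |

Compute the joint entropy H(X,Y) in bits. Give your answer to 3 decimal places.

2.719 bits

H(X,Y) = −Σ p(x,y)·log₂ p(x,y) over all 9 cells.
  cell (r,0): −0.06·log₂0.06 = 0.2435
  cell (r,1): −0.19·log₂0.19 = 0.4552
  cell (r,2): −0.04·log₂0.04 = 0.1858
  cell (s,0): −0.14·log₂0.14 = 0.3971
  cell (s,1): −0.01·log₂0.01 = 0.0664
  cell (s,2): −0.28·log₂0.28 = 0.5142
  cell (t,0): −0.04·log₂0.04 = 0.1858
  cell (t,1): −0.05·log₂0.05 = 0.2161
  cell (t,2): −0.19·log₂0.19 = 0.4552
Sum = 2.719 bits.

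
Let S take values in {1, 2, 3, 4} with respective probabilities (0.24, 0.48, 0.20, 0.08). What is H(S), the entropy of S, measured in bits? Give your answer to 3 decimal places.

1.758 bits

H(S) = −Σ p·log₂ p.
  −(0.24)·log₂(0.24) = 0.4941
  −(0.48)·log₂(0.48) = 0.5083
  −(0.20)·log₂(0.20) = 0.4644
  −(0.08)·log₂(0.08) = 0.2915
Sum: 0.4941 + 0.5083 + 0.4644 + 0.2915 = 1.758 bits.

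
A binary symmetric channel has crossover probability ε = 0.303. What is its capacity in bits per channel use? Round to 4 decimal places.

0.1151 bits

Binary symmetric channel: C = 1 − h₂(ε) where h₂ is the binary entropy function.
h₂(0.303) = −0.303·log₂0.303 − 0.697·log₂0.697 = 0.8849.
C = 1 − 0.8849 = 0.1151 bits per channel use.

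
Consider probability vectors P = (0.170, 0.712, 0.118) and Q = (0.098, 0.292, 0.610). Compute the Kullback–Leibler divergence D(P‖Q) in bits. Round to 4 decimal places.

0.7710 bits

D(P‖Q) = Σ p·log₂(p/q).
  0.170·log₂(0.170/0.098) = 0.13510
  0.712·log₂(0.712/0.292) = 0.91557
  0.118·log₂(0.118/0.610) = -0.27966
D(P‖Q) = 0.7710 bits.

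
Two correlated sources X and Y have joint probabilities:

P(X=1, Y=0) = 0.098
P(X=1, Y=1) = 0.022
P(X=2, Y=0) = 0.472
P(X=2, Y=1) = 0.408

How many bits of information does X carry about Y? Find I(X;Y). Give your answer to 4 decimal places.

0.0267 bits

Marginals: p(X) = (0.1200, 0.8800), p(Y) = (0.5700, 0.4300).
I(X;Y) = H(X) + H(Y) − H(X,Y).
H(X) = 0.5294, H(Y) = 0.9858, H(X,Y) = 1.4885.
I(X;Y) = 0.5294 + 0.9858 − 1.4885 = 0.0267 bits.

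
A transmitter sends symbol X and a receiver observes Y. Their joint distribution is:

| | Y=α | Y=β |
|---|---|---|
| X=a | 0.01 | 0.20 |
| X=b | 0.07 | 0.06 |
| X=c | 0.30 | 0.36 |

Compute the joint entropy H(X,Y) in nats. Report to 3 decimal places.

1.452 nats

H(X,Y) = −Σ p(x,y)·ln p(x,y) over all 6 cells.
  cell (a,α): −0.01·ln0.01 = 0.0461
  cell (a,β): −0.20·ln0.20 = 0.3219
  cell (b,α): −0.07·ln0.07 = 0.1861
  cell (b,β): −0.06·ln0.06 = 0.1688
  cell (c,α): −0.30·ln0.30 = 0.3612
  cell (c,β): −0.36·ln0.36 = 0.3678
Sum = 1.452 nats.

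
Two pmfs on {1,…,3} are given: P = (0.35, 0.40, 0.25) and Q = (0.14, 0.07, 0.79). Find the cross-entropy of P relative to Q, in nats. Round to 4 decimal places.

H(P,Q) = −Σ p·ln q.
  −0.35·ln(0.14) = 0.68814
  −0.40·ln(0.07) = 1.06370
  −0.25·ln(0.79) = 0.05893
H(P,Q) = 1.8108 nats.

1.8108 nats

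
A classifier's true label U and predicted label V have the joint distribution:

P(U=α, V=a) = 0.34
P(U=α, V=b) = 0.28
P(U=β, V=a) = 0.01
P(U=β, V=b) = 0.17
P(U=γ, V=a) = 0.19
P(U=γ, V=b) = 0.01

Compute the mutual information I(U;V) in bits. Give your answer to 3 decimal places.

0.267 bits

Marginals: p(U) = (0.6200, 0.1800, 0.2000), p(V) = (0.5400, 0.4600).
I(U;V) = Σ p(x,y)·log₂[p(x,y)/(p(x)p(y))].
  (α,a): 0.34·log₂(1.0155) = 0.0076
  (α,b): 0.28·log₂(0.9818) = -0.0074
  (β,a): 0.01·log₂(0.1029) = -0.0328
  (β,b): 0.17·log₂(2.0531) = 0.1764
  (γ,a): 0.19·log₂(1.7593) = 0.1548
  (γ,b): 0.01·log₂(0.1087) = -0.0320
Sum = 0.267 bits.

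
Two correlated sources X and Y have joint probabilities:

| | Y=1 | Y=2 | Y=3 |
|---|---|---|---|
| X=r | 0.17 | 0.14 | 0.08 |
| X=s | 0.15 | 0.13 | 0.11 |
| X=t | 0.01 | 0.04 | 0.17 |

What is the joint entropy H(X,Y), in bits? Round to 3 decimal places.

2.953 bits

H(X,Y) = −Σ p(x,y)·log₂ p(x,y) over all 9 cells.
  cell (r,1): −0.17·log₂0.17 = 0.4346
  cell (r,2): −0.14·log₂0.14 = 0.3971
  cell (r,3): −0.08·log₂0.08 = 0.2915
  cell (s,1): −0.15·log₂0.15 = 0.4105
  cell (s,2): −0.13·log₂0.13 = 0.3826
  cell (s,3): −0.11·log₂0.11 = 0.3503
  cell (t,1): −0.01·log₂0.01 = 0.0664
  cell (t,2): −0.04·log₂0.04 = 0.1858
  cell (t,3): −0.17·log₂0.17 = 0.4346
Sum = 2.953 bits.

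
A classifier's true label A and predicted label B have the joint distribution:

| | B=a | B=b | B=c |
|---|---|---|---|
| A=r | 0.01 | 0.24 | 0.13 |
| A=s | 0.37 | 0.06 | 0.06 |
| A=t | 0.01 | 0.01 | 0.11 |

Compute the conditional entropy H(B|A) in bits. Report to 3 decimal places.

Marginals: p(A) = (0.3800, 0.4900, 0.1300), p(B) = (0.3900, 0.3100, 0.3000).
H(B|A) = Σ p(A) · H(B|A=·).
  A=r: p=0.3800, H(B|A=r) = 1.0862
  A=s: p=0.4900, H(B|A=s) = 1.0480
  A=t: p=0.1300, H(B|A=t) = 0.7732
Weighted sum = 1.027 bits.

1.027 bits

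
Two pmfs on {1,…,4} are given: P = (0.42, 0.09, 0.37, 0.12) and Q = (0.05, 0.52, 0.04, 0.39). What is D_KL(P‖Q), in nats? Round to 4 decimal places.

1.4177 nats

D(P‖Q) = Σ p·ln(p/q).
  0.42·ln(0.42/0.05) = 0.89386
  0.09·ln(0.09/0.52) = -0.15786
  0.37·ln(0.37/0.04) = 0.82311
  0.12·ln(0.12/0.39) = -0.14144
D(P‖Q) = 1.4177 nats.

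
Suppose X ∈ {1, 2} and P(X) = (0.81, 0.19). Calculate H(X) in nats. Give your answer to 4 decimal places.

0.4862 nats

H(X) = −Σ p·ln p.
  −(0.81)·ln(0.81) = 0.17068
  −(0.19)·ln(0.19) = 0.31554
Sum: 0.17068 + 0.31554 = 0.4862 nats.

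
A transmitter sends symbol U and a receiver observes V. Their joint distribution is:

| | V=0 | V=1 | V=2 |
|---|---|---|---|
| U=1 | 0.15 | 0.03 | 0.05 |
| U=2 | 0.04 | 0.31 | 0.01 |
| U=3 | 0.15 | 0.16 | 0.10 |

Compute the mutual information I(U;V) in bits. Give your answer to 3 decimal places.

Marginals: p(U) = (0.2300, 0.3600, 0.4100), p(V) = (0.3400, 0.5000, 0.1600).
I(U;V) = Σ p(x,y)·log₂[p(x,y)/(p(x)p(y))].
  (1,0): 0.15·log₂(1.9182) = 0.1410
  (1,1): 0.03·log₂(0.2609) = -0.0582
  (1,2): 0.05·log₂(1.3587) = 0.0221
  (2,0): 0.04·log₂(0.3268) = -0.0645
  (2,1): 0.31·log₂(1.7222) = 0.2431
  (2,2): 0.01·log₂(0.1736) = -0.0253
  (3,0): 0.15·log₂(1.0760) = 0.0159
  (3,1): 0.16·log₂(0.7805) = -0.0572
  (3,2): 0.10·log₂(1.5244) = 0.0608
Sum = 0.278 bits.

0.278 bits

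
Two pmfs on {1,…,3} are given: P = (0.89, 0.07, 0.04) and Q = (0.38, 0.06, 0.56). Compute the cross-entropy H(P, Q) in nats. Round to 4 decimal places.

1.0813 nats

H(P,Q) = −Σ p·ln q.
  −0.89·ln(0.38) = 0.86115
  −0.07·ln(0.06) = 0.19694
  −0.04·ln(0.56) = 0.02319
H(P,Q) = 1.0813 nats.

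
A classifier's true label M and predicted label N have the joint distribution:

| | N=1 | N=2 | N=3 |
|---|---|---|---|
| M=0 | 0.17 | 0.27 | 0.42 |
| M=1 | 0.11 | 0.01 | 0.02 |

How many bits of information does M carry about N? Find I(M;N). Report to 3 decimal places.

Marginals: p(M) = (0.8600, 0.1400), p(N) = (0.2800, 0.2800, 0.4400).
I(M;N) = Σ p(x,y)·log₂[p(x,y)/(p(x)p(y))].
  (0,1): 0.17·log₂(0.7060) = -0.0854
  (0,2): 0.27·log₂(1.1213) = 0.0446
  (0,3): 0.42·log₂(1.1099) = 0.0632
  (1,1): 0.11·log₂(2.8061) = 0.1637
  (1,2): 0.01·log₂(0.2551) = -0.0197
  (1,3): 0.02·log₂(0.3247) = -0.0325
Sum = 0.134 bits.

0.134 bits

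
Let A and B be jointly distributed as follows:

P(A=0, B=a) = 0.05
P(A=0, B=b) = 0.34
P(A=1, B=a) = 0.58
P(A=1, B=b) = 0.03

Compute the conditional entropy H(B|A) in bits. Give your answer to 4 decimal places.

Marginals: p(A) = (0.3900, 0.6100), p(B) = (0.6300, 0.3700).
H(B|A) = Σ p(A) · H(B|A=·).
  A=0: p=0.3900, H(B|A=0) = 0.5525
  A=1: p=0.6100, H(B|A=1) = 0.2829
Weighted sum = 0.3880 bits.

0.3880 bits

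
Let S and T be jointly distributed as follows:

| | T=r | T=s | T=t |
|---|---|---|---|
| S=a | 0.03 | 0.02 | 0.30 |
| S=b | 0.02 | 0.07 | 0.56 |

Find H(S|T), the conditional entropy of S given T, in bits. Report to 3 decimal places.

0.920 bits

Marginals: p(S) = (0.3500, 0.6500), p(T) = (0.0500, 0.0900, 0.8600).
H(S|T) = Σ p(T) · H(S|T=·).
  T=r: p=0.0500, H(S|T=r) = 0.9710
  T=s: p=0.0900, H(S|T=s) = 0.7642
  T=t: p=0.8600, H(S|T=t) = 0.9330
Weighted sum = 0.920 bits.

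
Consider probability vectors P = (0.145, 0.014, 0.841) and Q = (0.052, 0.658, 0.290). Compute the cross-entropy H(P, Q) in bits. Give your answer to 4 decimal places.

H(P,Q) = −Σ p·log₂ q.
  −0.145·log₂(0.052) = 0.61847
  −0.014·log₂(0.658) = 0.00845
  −0.841·log₂(0.290) = 1.50192
H(P,Q) = 2.1288 bits.

2.1288 bits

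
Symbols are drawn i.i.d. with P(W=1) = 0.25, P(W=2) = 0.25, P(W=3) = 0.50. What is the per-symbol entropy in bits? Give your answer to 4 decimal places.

1.5000 bits

H(W) = −Σ p·log₂ p.
  −(0.25)·log₂(0.25) = 0.50000
  −(0.25)·log₂(0.25) = 0.50000
  −(0.50)·log₂(0.50) = 0.50000
Sum: 0.50000 + 0.50000 + 0.50000 = 1.5000 bits.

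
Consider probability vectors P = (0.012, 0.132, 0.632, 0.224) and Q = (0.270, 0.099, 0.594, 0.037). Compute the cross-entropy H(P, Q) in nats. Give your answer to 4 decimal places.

H(P,Q) = −Σ p·ln q.
  −0.012·ln(0.270) = 0.01571
  −0.132·ln(0.099) = 0.30527
  −0.632·ln(0.594) = 0.32919
  −0.224·ln(0.037) = 0.73849
H(P,Q) = 1.3887 nats.

1.3887 nats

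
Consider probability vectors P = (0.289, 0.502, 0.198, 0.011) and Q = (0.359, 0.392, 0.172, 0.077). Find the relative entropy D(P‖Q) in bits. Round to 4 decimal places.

D(P‖Q) = Σ p·log₂(p/q).
  0.289·log₂(0.289/0.359) = -0.09043
  0.502·log₂(0.502/0.392) = 0.17913
  0.198·log₂(0.198/0.172) = 0.04021
  0.011·log₂(0.011/0.077) = -0.03088
D(P‖Q) = 0.0980 bits.

0.0980 bits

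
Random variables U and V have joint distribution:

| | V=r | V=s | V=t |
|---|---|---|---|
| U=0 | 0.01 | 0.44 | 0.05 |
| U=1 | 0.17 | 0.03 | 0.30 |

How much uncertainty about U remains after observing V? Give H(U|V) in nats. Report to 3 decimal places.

Chain rule: H(U|V) = H(U,V) − H(V).
Marginals: p(U) = (0.5000, 0.5000), p(V) = (0.1800, 0.4700, 0.3500).
H(U,V) = 1.3247 nats; H(V) = 1.0310 nats.
H(U|V) = 1.3247 − 1.0310 = 0.294 nats.

0.294 nats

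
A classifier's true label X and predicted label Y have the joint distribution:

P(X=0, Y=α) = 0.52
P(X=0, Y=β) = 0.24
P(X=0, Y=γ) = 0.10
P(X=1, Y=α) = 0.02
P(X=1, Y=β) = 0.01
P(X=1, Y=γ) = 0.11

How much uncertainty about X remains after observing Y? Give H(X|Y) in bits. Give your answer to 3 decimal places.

Chain rule: H(X|Y) = H(X,Y) − H(Y).
Marginals: p(X) = (0.8600, 0.1400), p(Y) = (0.5400, 0.2500, 0.2100).
H(X,Y) = 1.8465 bits; H(Y) = 1.4529 bits.
H(X|Y) = 1.8465 − 1.4529 = 0.394 bits.

0.394 bits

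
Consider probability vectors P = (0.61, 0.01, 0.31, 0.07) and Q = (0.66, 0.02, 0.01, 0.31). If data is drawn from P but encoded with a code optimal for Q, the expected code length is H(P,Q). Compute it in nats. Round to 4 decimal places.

1.8022 nats

H(P,Q) = −Σ p·ln q.
  −0.61·ln(0.66) = 0.25346
  −0.01·ln(0.02) = 0.03912
  −0.31·ln(0.01) = 1.42760
  −0.07·ln(0.31) = 0.08198
H(P,Q) = 1.8022 nats.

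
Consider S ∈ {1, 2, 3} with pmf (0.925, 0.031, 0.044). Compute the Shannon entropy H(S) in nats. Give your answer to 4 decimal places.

0.3172 nats

H(S) = −Σ p·ln p.
  −(0.925)·ln(0.925) = 0.07211
  −(0.031)·ln(0.031) = 0.10769
  −(0.044)·ln(0.044) = 0.13744
Sum: 0.07211 + 0.10769 + 0.13744 = 0.3172 nats.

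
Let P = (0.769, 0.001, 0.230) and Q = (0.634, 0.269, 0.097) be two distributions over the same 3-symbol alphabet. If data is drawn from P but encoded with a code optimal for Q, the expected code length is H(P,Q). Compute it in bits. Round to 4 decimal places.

1.2816 bits

H(P,Q) = −Σ p·log₂ q.
  −0.769·log₂(0.634) = 0.50558
  −0.001·log₂(0.269) = 0.00189
  −0.230·log₂(0.097) = 0.77415
H(P,Q) = 1.2816 bits.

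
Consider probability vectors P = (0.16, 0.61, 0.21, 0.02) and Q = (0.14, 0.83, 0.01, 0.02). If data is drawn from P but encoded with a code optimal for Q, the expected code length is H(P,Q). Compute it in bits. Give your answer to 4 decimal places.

2.1259 bits

H(P,Q) = −Σ p·log₂ q.
  −0.16·log₂(0.14) = 0.45384
  −0.61·log₂(0.83) = 0.16398
  −0.21·log₂(0.01) = 1.39521
  −0.02·log₂(0.02) = 0.11288
H(P,Q) = 2.1259 bits.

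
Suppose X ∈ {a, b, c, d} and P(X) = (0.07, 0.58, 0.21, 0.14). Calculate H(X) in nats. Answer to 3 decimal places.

1.105 nats

H(X) = −Σ p·ln p.
  −(0.07)·ln(0.07) = 0.1861
  −(0.58)·ln(0.58) = 0.3159
  −(0.21)·ln(0.21) = 0.3277
  −(0.14)·ln(0.14) = 0.2753
Sum: 0.1861 + 0.3159 + 0.3277 + 0.2753 = 1.105 nats.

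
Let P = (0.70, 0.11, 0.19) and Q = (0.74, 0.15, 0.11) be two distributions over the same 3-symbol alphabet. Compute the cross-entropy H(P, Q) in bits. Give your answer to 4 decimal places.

H(P,Q) = −Σ p·log₂ q.
  −0.70·log₂(0.74) = 0.30408
  −0.11·log₂(0.15) = 0.30107
  −0.19·log₂(0.11) = 0.60504
H(P,Q) = 1.2102 bits.

1.2102 bits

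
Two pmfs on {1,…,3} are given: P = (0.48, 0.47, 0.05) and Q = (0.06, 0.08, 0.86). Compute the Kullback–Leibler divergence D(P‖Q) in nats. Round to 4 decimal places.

1.6881 nats

D(P‖Q) = Σ p·ln(p/q).
  0.48·ln(0.48/0.06) = 0.99813
  0.47·ln(0.47/0.08) = 0.83223
  0.05·ln(0.05/0.86) = -0.14225
D(P‖Q) = 1.6881 nats.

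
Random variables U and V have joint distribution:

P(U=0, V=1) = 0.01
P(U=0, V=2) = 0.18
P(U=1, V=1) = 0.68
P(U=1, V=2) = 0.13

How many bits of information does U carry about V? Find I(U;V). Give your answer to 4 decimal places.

Marginals: p(U) = (0.1900, 0.8100), p(V) = (0.6900, 0.3100).
I(U;V) = Σ p(x,y)·log₂[p(x,y)/(p(x)p(y))].
  (0,1): 0.01·log₂(0.0763) = -0.03713
  (0,2): 0.18·log₂(3.0560) = 0.29010
  (1,1): 0.68·log₂(1.2167) = 0.19240
  (1,2): 0.13·log₂(0.5177) = -0.12347
Sum = 0.3219 bits.

0.3219 bits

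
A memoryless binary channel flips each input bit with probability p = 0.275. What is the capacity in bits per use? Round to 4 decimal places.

Binary symmetric channel: C = 1 − h₂(ε) where h₂ is the binary entropy function.
h₂(0.275) = −0.275·log₂0.275 − 0.725·log₂0.725 = 0.8485.
C = 1 − 0.8485 = 0.1515 bits per channel use.

0.1515 bits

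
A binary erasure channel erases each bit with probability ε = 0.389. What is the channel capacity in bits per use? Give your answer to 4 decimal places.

0.6110 bits

Binary erasure channel: capacity C = 1 − ε.
C = 1 − 0.389 = 0.6110 bits per channel use.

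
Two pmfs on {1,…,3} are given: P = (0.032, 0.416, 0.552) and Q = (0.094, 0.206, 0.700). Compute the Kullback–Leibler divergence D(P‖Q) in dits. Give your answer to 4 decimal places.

0.0551 dits

D(P‖Q) = Σ p·log₁₀(p/q).
  0.032·log₁₀(0.032/0.094) = -0.01498
  0.416·log₁₀(0.416/0.206) = 0.12697
  0.552·log₁₀(0.552/0.700) = -0.05694
D(P‖Q) = 0.0551 dits.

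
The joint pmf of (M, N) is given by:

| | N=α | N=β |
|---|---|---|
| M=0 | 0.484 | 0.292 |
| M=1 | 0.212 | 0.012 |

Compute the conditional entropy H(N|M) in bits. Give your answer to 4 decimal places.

Chain rule: H(N|M) = H(M,N) − H(M).
Marginals: p(M) = (0.7760, 0.2240), p(N) = (0.6960, 0.3040).
H(M,N) = 1.5763 bits; H(M) = 0.7674 bits.
H(N|M) = 1.5763 − 0.7674 = 0.8089 bits.

0.8089 bits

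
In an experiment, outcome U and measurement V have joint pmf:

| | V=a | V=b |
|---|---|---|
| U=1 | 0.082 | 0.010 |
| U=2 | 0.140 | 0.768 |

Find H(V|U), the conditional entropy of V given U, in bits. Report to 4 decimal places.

Chain rule: H(V|U) = H(U,V) − H(U).
Marginals: p(U) = (0.0920, 0.9080), p(V) = (0.2220, 0.7780).
H(U,V) = 1.0519 bits; H(U) = 0.4431 bits.
H(V|U) = 1.0519 − 0.4431 = 0.6088 bits.

0.6088 bits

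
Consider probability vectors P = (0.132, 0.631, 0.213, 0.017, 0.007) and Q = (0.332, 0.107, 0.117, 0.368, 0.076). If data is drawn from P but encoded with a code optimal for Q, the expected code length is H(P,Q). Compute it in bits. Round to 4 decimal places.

2.9544 bits

H(P,Q) = −Σ p·log₂ q.
  −0.132·log₂(0.332) = 0.20998
  −0.631·log₂(0.107) = 2.03454
  −0.213·log₂(0.117) = 0.65932
  −0.017·log₂(0.368) = 0.02452
  −0.007·log₂(0.076) = 0.02602
H(P,Q) = 2.9544 bits.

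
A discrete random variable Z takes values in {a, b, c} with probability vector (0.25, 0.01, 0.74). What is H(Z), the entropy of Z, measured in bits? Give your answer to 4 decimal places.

H(Z) = −Σ p·log₂ p.
  −(0.25)·log₂(0.25) = 0.50000
  −(0.01)·log₂(0.01) = 0.06644
  −(0.74)·log₂(0.74) = 0.32146
Sum: 0.50000 + 0.06644 + 0.32146 = 0.8879 bits.

0.8879 bits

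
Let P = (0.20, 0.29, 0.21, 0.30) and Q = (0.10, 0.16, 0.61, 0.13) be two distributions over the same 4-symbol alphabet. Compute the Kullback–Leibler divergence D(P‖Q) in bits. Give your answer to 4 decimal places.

0.4877 bits

D(P‖Q) = Σ p·log₂(p/q).
  0.20·log₂(0.20/0.10) = 0.20000
  0.29·log₂(0.29/0.16) = 0.24881
  0.21·log₂(0.21/0.61) = -0.32307
  0.30·log₂(0.30/0.13) = 0.36194
D(P‖Q) = 0.4877 bits.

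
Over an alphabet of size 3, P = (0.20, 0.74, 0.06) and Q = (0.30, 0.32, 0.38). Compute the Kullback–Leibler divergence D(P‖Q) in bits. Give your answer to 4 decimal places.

D(P‖Q) = Σ p·log₂(p/q).
  0.20·log₂(0.20/0.30) = -0.11699
  0.74·log₂(0.74/0.32) = 0.89500
  0.06·log₂(0.06/0.38) = -0.15978
D(P‖Q) = 0.6182 bits.

0.6182 bits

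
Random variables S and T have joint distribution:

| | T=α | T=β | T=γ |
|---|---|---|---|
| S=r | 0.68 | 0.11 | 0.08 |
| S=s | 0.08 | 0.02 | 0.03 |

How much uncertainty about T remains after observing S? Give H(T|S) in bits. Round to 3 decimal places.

Marginals: p(S) = (0.8700, 0.1300), p(T) = (0.7600, 0.1300, 0.1100).
H(T|S) = Σ p(S) · H(T|S=·).
  S=r: p=0.8700, H(T|S=r) = 0.9717
  S=s: p=0.1300, H(T|S=s) = 1.3347
Weighted sum = 1.019 bits.

1.019 bits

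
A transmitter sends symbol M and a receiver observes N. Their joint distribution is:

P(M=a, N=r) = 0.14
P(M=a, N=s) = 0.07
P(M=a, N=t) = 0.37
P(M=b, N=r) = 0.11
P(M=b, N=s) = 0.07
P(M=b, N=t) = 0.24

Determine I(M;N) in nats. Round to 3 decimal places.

Marginals: p(M) = (0.5800, 0.4200), p(N) = (0.2500, 0.1400, 0.6100).
I(M;N) = Σ p(x,y)·ln[p(x,y)/(p(x)p(y))].
  (a,r): 0.14·ln(0.9655) = -0.0049
  (a,s): 0.07·ln(0.8621) = -0.0104
  (a,t): 0.37·ln(1.0458) = 0.0166
  (b,r): 0.11·ln(1.0476) = 0.0051
  (b,s): 0.07·ln(1.1905) = 0.0122
  (b,t): 0.24·ln(0.9368) = -0.0157
Sum = 0.003 nats.

0.003 nats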